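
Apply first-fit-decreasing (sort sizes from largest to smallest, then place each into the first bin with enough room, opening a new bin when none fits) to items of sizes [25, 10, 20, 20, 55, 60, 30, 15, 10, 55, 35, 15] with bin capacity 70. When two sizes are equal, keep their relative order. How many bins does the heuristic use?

6

Sorted descending: 60, 55, 55, 35, 30, 25, 20, 20, 15, 15, 10, 10.
  60 → bin 1 (new)  [load 60/70]
  55 → bin 2 (new)  [load 55/70]
  55 → bin 3 (new)  [load 55/70]
  35 → bin 4 (new)  [load 35/70]
  30 → bin 4  [load 65/70]
  25 → bin 5 (new)  [load 25/70]
  20 → bin 5  [load 45/70]
  20 → bin 5  [load 65/70]
  15 → bin 2  [load 70/70]
  15 → bin 3  [load 70/70]
  10 → bin 1  [load 70/70]
  10 → bin 6 (new)  [load 10/70]
6 bins opened.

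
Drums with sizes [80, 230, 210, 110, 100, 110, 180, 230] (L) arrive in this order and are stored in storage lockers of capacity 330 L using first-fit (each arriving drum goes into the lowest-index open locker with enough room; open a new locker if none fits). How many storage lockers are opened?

5

  80 → locker 1 (new)  [load 80/330]
  230 → locker 1  [load 310/330]
  210 → locker 2 (new)  [load 210/330]
  110 → locker 2  [load 320/330]
  100 → locker 3 (new)  [load 100/330]
  110 → locker 3  [load 210/330]
  180 → locker 4 (new)  [load 180/330]
  230 → locker 5 (new)  [load 230/330]
5 storage lockers opened.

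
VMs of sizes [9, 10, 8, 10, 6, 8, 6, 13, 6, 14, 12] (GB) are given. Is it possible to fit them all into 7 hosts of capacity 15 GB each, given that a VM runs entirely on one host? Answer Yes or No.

Total = 102 GB; ⌈102/15⌉ = 7.
8 VMs each exceed half the capacity and cannot share a host, forcing at least 8 hosts.
At least 8 hosts are required, but only 7 are allowed.

No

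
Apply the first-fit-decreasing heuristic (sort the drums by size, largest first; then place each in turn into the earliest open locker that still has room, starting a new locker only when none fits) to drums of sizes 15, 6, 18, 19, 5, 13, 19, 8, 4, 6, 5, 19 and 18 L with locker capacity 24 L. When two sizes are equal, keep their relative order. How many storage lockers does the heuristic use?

7

Sorted descending: 19, 19, 19, 18, 18, 15, 13, 8, 6, 6, 5, 5, 4.
  19 → locker 1 (new)  [load 19/24]
  19 → locker 2 (new)  [load 19/24]
  19 → locker 3 (new)  [load 19/24]
  18 → locker 4 (new)  [load 18/24]
  18 → locker 5 (new)  [load 18/24]
  15 → locker 6 (new)  [load 15/24]
  13 → locker 7 (new)  [load 13/24]
  8 → locker 6  [load 23/24]
  6 → locker 4  [load 24/24]
  6 → locker 5  [load 24/24]
  5 → locker 1  [load 24/24]
  5 → locker 2  [load 24/24]
  4 → locker 3  [load 23/24]
7 storage lockers opened.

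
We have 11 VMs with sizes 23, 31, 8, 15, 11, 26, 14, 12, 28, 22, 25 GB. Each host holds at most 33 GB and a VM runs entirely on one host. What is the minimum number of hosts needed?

8

Total = 31 + 28 + 26 + 25 + 23 + 22 + 15 + 14 + 12 + 11 + 8 = 215 GB.
Lower bound: ⌈215/33⌉ = 7 hosts.
A packing using 8 hosts:
  host 1: 31 = 31
  host 2: 28 = 28
  host 3: 26 = 26
  host 4: 25 + 8 = 33
  host 5: 23 = 23
  host 6: 22 + 11 = 33
  host 7: 15 + 14 = 29
  host 8: 12 = 12
No arrangement into 7 hosts stays within capacity, so 8 is optimal.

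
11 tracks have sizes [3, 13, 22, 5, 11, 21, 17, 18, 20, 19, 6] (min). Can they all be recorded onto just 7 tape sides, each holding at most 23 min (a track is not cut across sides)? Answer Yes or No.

Total = 155 min; ⌈155/23⌉ = 7.
The bound of 7 does not rule out 7, but exhaustive search shows no assignment into 7 tape sides of capacity 23 min exists — the minimum is 8.

No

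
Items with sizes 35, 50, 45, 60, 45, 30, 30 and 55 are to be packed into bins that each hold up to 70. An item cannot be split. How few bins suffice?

Total = 60 + 55 + 50 + 45 + 45 + 35 + 30 + 30 = 350.
Lower bound: ⌈350/70⌉ = 5 bins.
A packing using 7 bins:
  bin 1: 60 = 60
  bin 2: 55 = 55
  bin 3: 50 = 50
  bin 4: 45 = 45
  bin 5: 45 = 45
  bin 6: 35 + 30 = 65
  bin 7: 30 = 30
No arrangement into 6 bins stays within capacity, so 7 is optimal.

7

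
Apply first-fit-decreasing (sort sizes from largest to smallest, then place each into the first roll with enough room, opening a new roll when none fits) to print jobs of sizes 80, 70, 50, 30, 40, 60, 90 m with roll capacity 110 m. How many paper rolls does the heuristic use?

4

Sorted descending: 90, 80, 70, 60, 50, 40, 30.
  90 → roll 1 (new)  [load 90/110]
  80 → roll 2 (new)  [load 80/110]
  70 → roll 3 (new)  [load 70/110]
  60 → roll 4 (new)  [load 60/110]
  50 → roll 4  [load 110/110]
  40 → roll 3  [load 110/110]
  30 → roll 2  [load 110/110]
4 paper rolls opened.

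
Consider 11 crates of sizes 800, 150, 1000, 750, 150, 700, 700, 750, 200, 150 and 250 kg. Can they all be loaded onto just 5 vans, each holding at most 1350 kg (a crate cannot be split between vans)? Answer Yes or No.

No

Total = 5600 kg; ⌈5600/1350⌉ = 5.
6 crates each exceed half the capacity and cannot share a van, forcing at least 6 vans.
At least 6 vans are required, but only 5 are allowed.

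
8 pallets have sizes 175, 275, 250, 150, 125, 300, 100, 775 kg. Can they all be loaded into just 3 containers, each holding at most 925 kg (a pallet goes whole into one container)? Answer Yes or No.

A valid assignment using 3 containers:
  container 1: 775 + 150 = 925
  container 2: 300 + 275 + 250 + 100 = 925
  container 3: 175 + 125 = 300
Every load is within 925 kg, so 3 containers suffice.

Yes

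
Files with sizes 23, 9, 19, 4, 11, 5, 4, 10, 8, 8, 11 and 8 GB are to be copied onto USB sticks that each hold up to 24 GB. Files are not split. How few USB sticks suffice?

6

Total = 23 + 19 + 11 + 11 + 10 + 9 + 8 + 8 + 8 + 5 + 4 + 4 = 120 GB.
Lower bound: ⌈120/24⌉ = 5 USB sticks.
A packing using 6 USB sticks:
  USB stick 1: 23 = 23
  USB stick 2: 19 + 5 = 24
  USB stick 3: 11 + 11 = 22
  USB stick 4: 10 + 9 + 4 = 23
  USB stick 5: 8 + 8 + 8 = 24
  USB stick 6: 4 = 4
No arrangement into 5 USB sticks stays within capacity, so 6 is optimal.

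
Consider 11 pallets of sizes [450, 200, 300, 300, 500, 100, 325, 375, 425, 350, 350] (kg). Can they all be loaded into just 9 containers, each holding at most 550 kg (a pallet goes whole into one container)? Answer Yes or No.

A valid assignment using 9 containers:
  container 1: 500 = 500
  container 2: 450 + 100 = 550
  container 3: 425 = 425
  container 4: 375 = 375
  container 5: 350 + 200 = 550
  container 6: 350 = 350
  container 7: 325 = 325
  container 8: 300 = 300
  container 9: 300 = 300
Every load is within 550 kg, so 9 containers suffice.

Yes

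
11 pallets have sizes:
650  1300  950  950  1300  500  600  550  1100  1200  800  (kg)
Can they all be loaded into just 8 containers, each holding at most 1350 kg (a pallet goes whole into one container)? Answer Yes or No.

Total = 9900 kg; ⌈9900/1350⌉ = 8.
The bound of 8 does not rule out 8, but exhaustive search shows no assignment into 8 containers of capacity 1350 kg exists — the minimum is 9.

No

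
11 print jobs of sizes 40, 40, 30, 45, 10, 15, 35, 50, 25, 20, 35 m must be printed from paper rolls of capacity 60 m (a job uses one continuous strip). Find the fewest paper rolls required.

Total = 50 + 45 + 40 + 40 + 35 + 35 + 30 + 25 + 20 + 15 + 10 = 345 m.
Lower bound: ⌈345/60⌉ = 6 paper rolls.
A packing using 7 paper rolls:
  roll 1: 50 + 10 = 60
  roll 2: 45 + 15 = 60
  roll 3: 40 + 20 = 60
  roll 4: 40 = 40
  roll 5: 35 + 25 = 60
  roll 6: 35 = 35
  roll 7: 30 = 30
No arrangement into 6 paper rolls stays within capacity, so 7 is optimal.

7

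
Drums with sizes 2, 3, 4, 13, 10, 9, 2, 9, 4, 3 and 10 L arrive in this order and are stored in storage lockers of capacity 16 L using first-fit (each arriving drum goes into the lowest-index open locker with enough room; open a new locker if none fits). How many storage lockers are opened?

  2 → locker 1 (new)  [load 2/16]
  3 → locker 1  [load 5/16]
  4 → locker 1  [load 9/16]
  13 → locker 2 (new)  [load 13/16]
  10 → locker 3 (new)  [load 10/16]
  9 → locker 4 (new)  [load 9/16]
  2 → locker 1  [load 11/16]
  9 → locker 5 (new)  [load 9/16]
  4 → locker 1  [load 15/16]
  3 → locker 2  [load 16/16]
  10 → locker 6 (new)  [load 10/16]
6 storage lockers opened.

6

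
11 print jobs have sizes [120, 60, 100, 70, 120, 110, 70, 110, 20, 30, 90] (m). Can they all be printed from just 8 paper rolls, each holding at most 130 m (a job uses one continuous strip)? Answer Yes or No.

Yes

A valid assignment using 8 paper rolls:
  roll 1: 120 = 120
  roll 2: 120 = 120
  roll 3: 110 + 20 = 130
  roll 4: 110 = 110
  roll 5: 100 + 30 = 130
  roll 6: 90 = 90
  roll 7: 70 + 60 = 130
  roll 8: 70 = 70
Every load is within 130 m, so 8 paper rolls suffice.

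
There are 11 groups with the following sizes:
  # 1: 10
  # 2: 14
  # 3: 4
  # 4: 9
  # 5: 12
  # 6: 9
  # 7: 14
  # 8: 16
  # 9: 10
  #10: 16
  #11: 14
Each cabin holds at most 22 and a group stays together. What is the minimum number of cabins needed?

8

Total = 16 + 16 + 14 + 14 + 14 + 12 + 10 + 10 + 9 + 9 + 4 = 128.
Lower bound: ⌈128/22⌉ = 6 cabins.
A packing using 8 cabins:
  cabin 1: 16 + 4 = 20
  cabin 2: 16 = 16
  cabin 3: 14 = 14
  cabin 4: 14 = 14
  cabin 5: 14 = 14
  cabin 6: 12 + 10 = 22
  cabin 7: 10 + 9 = 19
  cabin 8: 9 = 9
No arrangement into 7 cabins stays within capacity, so 8 is optimal.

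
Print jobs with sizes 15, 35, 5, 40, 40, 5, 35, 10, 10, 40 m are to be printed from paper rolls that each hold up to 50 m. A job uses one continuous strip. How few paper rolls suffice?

5

Total = 40 + 40 + 40 + 35 + 35 + 15 + 10 + 10 + 5 + 5 = 235 m.
Lower bound: ⌈235/50⌉ = 5 paper rolls.
A packing using 5 paper rolls:
  roll 1: 40 + 10 = 50
  roll 2: 40 + 10 = 50
  roll 3: 40 + 5 + 5 = 50
  roll 4: 35 + 15 = 50
  roll 5: 35 = 35
This matches the lower bound, so 5 is optimal.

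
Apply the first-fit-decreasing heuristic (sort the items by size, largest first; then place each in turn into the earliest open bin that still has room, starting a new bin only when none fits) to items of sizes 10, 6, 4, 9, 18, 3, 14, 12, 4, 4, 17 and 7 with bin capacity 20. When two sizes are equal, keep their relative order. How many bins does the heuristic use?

Sorted descending: 18, 17, 14, 12, 10, 9, 7, 6, 4, 4, 4, 3.
  18 → bin 1 (new)  [load 18/20]
  17 → bin 2 (new)  [load 17/20]
  14 → bin 3 (new)  [load 14/20]
  12 → bin 4 (new)  [load 12/20]
  10 → bin 5 (new)  [load 10/20]
  9 → bin 5  [load 19/20]
  7 → bin 4  [load 19/20]
  6 → bin 3  [load 20/20]
  4 → bin 6 (new)  [load 4/20]
  4 → bin 6  [load 8/20]
  4 → bin 6  [load 12/20]
  3 → bin 2  [load 20/20]
6 bins opened.

6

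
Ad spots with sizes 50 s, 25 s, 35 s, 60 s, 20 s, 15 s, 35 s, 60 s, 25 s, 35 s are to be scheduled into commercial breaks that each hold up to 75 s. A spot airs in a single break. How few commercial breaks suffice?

Total = 60 + 60 + 50 + 35 + 35 + 35 + 25 + 25 + 20 + 15 = 360 s.
Lower bound: ⌈360/75⌉ = 5 commercial breaks.
A packing using 6 commercial breaks:
  break 1: 60 + 15 = 75
  break 2: 60 = 60
  break 3: 50 + 25 = 75
  break 4: 35 + 35 = 70
  break 5: 35 + 25 = 60
  break 6: 20 = 20
No arrangement into 5 commercial breaks stays within capacity, so 6 is optimal.

6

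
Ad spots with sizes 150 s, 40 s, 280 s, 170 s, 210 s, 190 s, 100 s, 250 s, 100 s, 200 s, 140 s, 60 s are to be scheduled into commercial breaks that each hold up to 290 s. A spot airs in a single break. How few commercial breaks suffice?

Total = 280 + 250 + 210 + 200 + 190 + 170 + 150 + 140 + 100 + 100 + 60 + 40 = 1890 s.
Lower bound: ⌈1890/290⌉ = 7 commercial breaks.
A packing using 7 commercial breaks:
  break 1: 280 = 280
  break 2: 250 + 40 = 290
  break 3: 210 + 60 = 270
  break 4: 200 = 200
  break 5: 190 + 100 = 290
  break 6: 170 + 100 = 270
  break 7: 150 + 140 = 290
This matches the lower bound, so 7 is optimal.

7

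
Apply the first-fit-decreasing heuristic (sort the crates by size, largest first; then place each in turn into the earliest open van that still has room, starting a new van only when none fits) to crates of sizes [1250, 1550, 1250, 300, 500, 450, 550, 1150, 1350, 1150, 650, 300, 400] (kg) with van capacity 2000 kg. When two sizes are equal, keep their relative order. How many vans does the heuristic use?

6

Sorted descending: 1550, 1350, 1250, 1250, 1150, 1150, 650, 550, 500, 450, 400, 300, 300.
  1550 → van 1 (new)  [load 1550/2000]
  1350 → van 2 (new)  [load 1350/2000]
  1250 → van 3 (new)  [load 1250/2000]
  1250 → van 4 (new)  [load 1250/2000]
  1150 → van 5 (new)  [load 1150/2000]
  1150 → van 6 (new)  [load 1150/2000]
  650 → van 2  [load 2000/2000]
  550 → van 3  [load 1800/2000]
  500 → van 4  [load 1750/2000]
  450 → van 1  [load 2000/2000]
  400 → van 5  [load 1550/2000]
  300 → van 5  [load 1850/2000]
  300 → van 6  [load 1450/2000]
6 vans opened.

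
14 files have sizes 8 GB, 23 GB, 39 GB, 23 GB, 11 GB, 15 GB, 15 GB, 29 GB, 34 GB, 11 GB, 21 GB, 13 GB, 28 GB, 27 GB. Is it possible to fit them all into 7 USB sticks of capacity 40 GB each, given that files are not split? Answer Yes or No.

No

Total = 297 GB; ⌈297/40⌉ = 8.
At least 8 USB sticks are required, but only 7 are allowed.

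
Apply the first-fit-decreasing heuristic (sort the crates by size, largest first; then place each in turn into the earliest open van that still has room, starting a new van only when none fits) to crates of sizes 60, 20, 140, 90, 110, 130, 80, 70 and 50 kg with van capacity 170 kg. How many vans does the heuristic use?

Sorted descending: 140, 130, 110, 90, 80, 70, 60, 50, 20.
  140 → van 1 (new)  [load 140/170]
  130 → van 2 (new)  [load 130/170]
  110 → van 3 (new)  [load 110/170]
  90 → van 4 (new)  [load 90/170]
  80 → van 4  [load 170/170]
  70 → van 5 (new)  [load 70/170]
  60 → van 3  [load 170/170]
  50 → van 5  [load 120/170]
  20 → van 1  [load 160/170]
5 vans opened.

5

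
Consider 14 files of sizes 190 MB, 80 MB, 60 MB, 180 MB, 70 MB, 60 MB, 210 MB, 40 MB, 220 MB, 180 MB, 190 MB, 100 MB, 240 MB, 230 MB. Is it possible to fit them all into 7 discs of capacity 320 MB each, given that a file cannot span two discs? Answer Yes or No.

Total = 2050 MB; ⌈2050/320⌉ = 7.
8 files each exceed half the capacity and cannot share a disc, forcing at least 8 discs.
At least 8 discs are required, but only 7 are allowed.

No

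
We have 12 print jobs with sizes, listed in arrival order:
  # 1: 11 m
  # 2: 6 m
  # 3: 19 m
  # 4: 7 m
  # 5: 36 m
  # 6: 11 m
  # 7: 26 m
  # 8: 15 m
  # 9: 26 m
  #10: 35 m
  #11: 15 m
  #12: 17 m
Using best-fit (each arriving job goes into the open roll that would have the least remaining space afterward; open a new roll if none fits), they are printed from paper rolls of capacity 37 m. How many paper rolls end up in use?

7

  11 → roll 1 (new)  [load 11/37]
  6 → roll 1  [load 17/37]
  19 → roll 1  [load 36/37]
  7 → roll 2 (new)  [load 7/37]
  36 → roll 3 (new)  [load 36/37]
  11 → roll 2  [load 18/37]
  26 → roll 4 (new)  [load 26/37]
  15 → roll 2  [load 33/37]
  26 → roll 5 (new)  [load 26/37]
  35 → roll 6 (new)  [load 35/37]
  15 → roll 7 (new)  [load 15/37]
  17 → roll 7  [load 32/37]
7 paper rolls opened.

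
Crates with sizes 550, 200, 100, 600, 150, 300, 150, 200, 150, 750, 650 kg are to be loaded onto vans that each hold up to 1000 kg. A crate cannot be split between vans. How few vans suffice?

4

Total = 750 + 650 + 600 + 550 + 300 + 200 + 200 + 150 + 150 + 150 + 100 = 3800 kg.
Lower bound: ⌈3800/1000⌉ = 4 vans.
A packing using 4 vans:
  van 1: 750 + 200 = 950
  van 2: 650 + 300 = 950
  van 3: 600 + 200 + 150 = 950
  van 4: 550 + 150 + 150 + 100 = 950
This matches the lower bound, so 4 is optimal.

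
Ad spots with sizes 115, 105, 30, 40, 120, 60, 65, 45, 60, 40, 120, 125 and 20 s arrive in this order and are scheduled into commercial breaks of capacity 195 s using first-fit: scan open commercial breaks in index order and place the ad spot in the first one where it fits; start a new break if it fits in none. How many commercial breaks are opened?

6

  115 → break 1 (new)  [load 115/195]
  105 → break 2 (new)  [load 105/195]
  30 → break 1  [load 145/195]
  40 → break 1  [load 185/195]
  120 → break 3 (new)  [load 120/195]
  60 → break 2  [load 165/195]
  65 → break 3  [load 185/195]
  45 → break 4 (new)  [load 45/195]
  60 → break 4  [load 105/195]
  40 → break 4  [load 145/195]
  120 → break 5 (new)  [load 120/195]
  125 → break 6 (new)  [load 125/195]
  20 → break 2  [load 185/195]
6 commercial breaks opened.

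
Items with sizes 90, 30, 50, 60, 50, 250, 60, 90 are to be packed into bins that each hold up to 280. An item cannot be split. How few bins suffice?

Total = 250 + 90 + 90 + 60 + 60 + 50 + 50 + 30 = 680.
Lower bound: ⌈680/280⌉ = 3 bins.
A packing using 3 bins:
  bin 1: 250 + 30 = 280
  bin 2: 90 + 90 + 60 = 240
  bin 3: 60 + 50 + 50 = 160
This matches the lower bound, so 3 is optimal.

3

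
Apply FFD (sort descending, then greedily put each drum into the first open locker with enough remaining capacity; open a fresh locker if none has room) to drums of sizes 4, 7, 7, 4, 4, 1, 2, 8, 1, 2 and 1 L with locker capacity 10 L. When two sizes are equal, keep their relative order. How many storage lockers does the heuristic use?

Sorted descending: 8, 7, 7, 4, 4, 4, 2, 2, 1, 1, 1.
  8 → locker 1 (new)  [load 8/10]
  7 → locker 2 (new)  [load 7/10]
  7 → locker 3 (new)  [load 7/10]
  4 → locker 4 (new)  [load 4/10]
  4 → locker 4  [load 8/10]
  4 → locker 5 (new)  [load 4/10]
  2 → locker 1  [load 10/10]
  2 → locker 2  [load 9/10]
  1 → locker 2  [load 10/10]
  1 → locker 3  [load 8/10]
  1 → locker 3  [load 9/10]
5 storage lockers opened.

5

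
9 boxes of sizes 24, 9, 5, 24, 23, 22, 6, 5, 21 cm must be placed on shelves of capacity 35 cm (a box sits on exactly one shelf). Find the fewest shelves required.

Total = 24 + 24 + 23 + 22 + 21 + 9 + 6 + 5 + 5 = 139 cm.
Lower bound: ⌈139/35⌉ = 4 shelves.
Also, 5 boxes each exceed 35/2 cm, and no two of those can share a shelf, so at least 5 shelves are needed.
A packing using 5 shelves:
  shelf 1: 24 + 9 = 33
  shelf 2: 24 + 6 + 5 = 35
  shelf 3: 23 + 5 = 28
  shelf 4: 22 = 22
  shelf 5: 21 = 21
This matches the lower bound, so 5 is optimal.

5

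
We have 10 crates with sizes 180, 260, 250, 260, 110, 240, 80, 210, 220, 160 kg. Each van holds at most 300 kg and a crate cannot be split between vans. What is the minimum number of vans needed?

8

Total = 260 + 260 + 250 + 240 + 220 + 210 + 180 + 160 + 110 + 80 = 1970 kg.
Lower bound: ⌈1970/300⌉ = 7 vans.
Also, 8 crates each exceed 150 kg, and no two of those can share a van, so at least 8 vans are needed.
A packing using 8 vans:
  van 1: 260 = 260
  van 2: 260 = 260
  van 3: 250 = 250
  van 4: 240 = 240
  van 5: 220 + 80 = 300
  van 6: 210 = 210
  van 7: 180 + 110 = 290
  van 8: 160 = 160
This matches the lower bound, so 8 is optimal.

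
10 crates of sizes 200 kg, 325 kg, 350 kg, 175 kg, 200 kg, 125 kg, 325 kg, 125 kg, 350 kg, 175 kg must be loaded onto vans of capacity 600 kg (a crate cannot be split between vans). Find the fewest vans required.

Total = 350 + 350 + 325 + 325 + 200 + 200 + 175 + 175 + 125 + 125 = 2350 kg.
Lower bound: ⌈2350/600⌉ = 4 vans.
A packing using 5 vans:
  van 1: 350 + 200 = 550
  van 2: 350 + 200 = 550
  van 3: 325 + 175 = 500
  van 4: 325 + 175 = 500
  van 5: 125 + 125 = 250
No arrangement into 4 vans stays within capacity, so 5 is optimal.

5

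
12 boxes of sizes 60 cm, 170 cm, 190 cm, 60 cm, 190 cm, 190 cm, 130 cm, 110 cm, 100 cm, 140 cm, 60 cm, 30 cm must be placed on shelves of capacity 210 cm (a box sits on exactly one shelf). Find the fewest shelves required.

8

Total = 190 + 190 + 190 + 170 + 140 + 130 + 110 + 100 + 60 + 60 + 60 + 30 = 1430 cm.
Lower bound: ⌈1430/210⌉ = 7 shelves.
A packing using 8 shelves:
  shelf 1: 190 = 190
  shelf 2: 190 = 190
  shelf 3: 190 = 190
  shelf 4: 170 + 30 = 200
  shelf 5: 140 + 60 = 200
  shelf 6: 130 + 60 = 190
  shelf 7: 110 + 100 = 210
  shelf 8: 60 = 60
No arrangement into 7 shelves stays within capacity, so 8 is optimal.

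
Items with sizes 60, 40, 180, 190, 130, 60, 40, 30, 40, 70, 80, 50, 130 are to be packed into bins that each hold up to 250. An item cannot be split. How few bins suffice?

5

Total = 190 + 180 + 130 + 130 + 80 + 70 + 60 + 60 + 50 + 40 + 40 + 40 + 30 = 1100.
Lower bound: ⌈1100/250⌉ = 5 bins.
A packing using 5 bins:
  bin 1: 190 + 60 = 250
  bin 2: 180 + 70 = 250
  bin 3: 130 + 80 + 40 = 250
  bin 4: 130 + 60 + 50 = 240
  bin 5: 40 + 40 + 30 = 110
This matches the lower bound, so 5 is optimal.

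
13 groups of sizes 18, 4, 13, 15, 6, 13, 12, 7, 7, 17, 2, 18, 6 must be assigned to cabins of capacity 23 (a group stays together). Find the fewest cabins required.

7

Total = 18 + 18 + 17 + 15 + 13 + 13 + 12 + 7 + 7 + 6 + 6 + 4 + 2 = 138.
Lower bound: ⌈138/23⌉ = 6 cabins.
Also, 7 groups each exceed 23/2, and no two of those can share a cabin, so at least 7 cabins are needed.
A packing using 7 cabins:
  cabin 1: 18 + 4 = 22
  cabin 2: 18 + 2 = 20
  cabin 3: 17 + 6 = 23
  cabin 4: 15 + 7 = 22
  cabin 5: 13 + 7 = 20
  cabin 6: 13 + 6 = 19
  cabin 7: 12 = 12
This matches the lower bound, so 7 is optimal.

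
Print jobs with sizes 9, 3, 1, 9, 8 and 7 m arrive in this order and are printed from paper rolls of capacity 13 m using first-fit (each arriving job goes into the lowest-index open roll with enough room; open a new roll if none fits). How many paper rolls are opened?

4

  9 → roll 1 (new)  [load 9/13]
  3 → roll 1  [load 12/13]
  1 → roll 1  [load 13/13]
  9 → roll 2 (new)  [load 9/13]
  8 → roll 3 (new)  [load 8/13]
  7 → roll 4 (new)  [load 7/13]
4 paper rolls opened.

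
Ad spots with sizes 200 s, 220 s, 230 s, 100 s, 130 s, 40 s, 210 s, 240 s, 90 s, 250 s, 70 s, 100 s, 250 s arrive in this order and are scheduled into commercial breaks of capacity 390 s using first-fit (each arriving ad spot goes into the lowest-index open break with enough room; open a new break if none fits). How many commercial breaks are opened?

7

  200 → break 1 (new)  [load 200/390]
  220 → break 2 (new)  [load 220/390]
  230 → break 3 (new)  [load 230/390]
  100 → break 1  [load 300/390]
  130 → break 2  [load 350/390]
  40 → break 1  [load 340/390]
  210 → break 4 (new)  [load 210/390]
  240 → break 5 (new)  [load 240/390]
  90 → break 3  [load 320/390]
  250 → break 6 (new)  [load 250/390]
  70 → break 3  [load 390/390]
  100 → break 4  [load 310/390]
  250 → break 7 (new)  [load 250/390]
7 commercial breaks opened.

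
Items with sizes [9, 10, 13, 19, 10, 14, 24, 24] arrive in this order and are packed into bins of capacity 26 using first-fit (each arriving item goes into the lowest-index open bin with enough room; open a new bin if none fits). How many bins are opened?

6

  9 → bin 1 (new)  [load 9/26]
  10 → bin 1  [load 19/26]
  13 → bin 2 (new)  [load 13/26]
  19 → bin 3 (new)  [load 19/26]
  10 → bin 2  [load 23/26]
  14 → bin 4 (new)  [load 14/26]
  24 → bin 5 (new)  [load 24/26]
  24 → bin 6 (new)  [load 24/26]
6 bins opened.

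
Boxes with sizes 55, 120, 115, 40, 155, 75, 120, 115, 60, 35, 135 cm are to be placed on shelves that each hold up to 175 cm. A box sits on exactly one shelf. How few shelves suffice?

Total = 155 + 135 + 120 + 120 + 115 + 115 + 75 + 60 + 55 + 40 + 35 = 1025 cm.
Lower bound: ⌈1025/175⌉ = 6 shelves.
A packing using 7 shelves:
  shelf 1: 155 = 155
  shelf 2: 135 + 40 = 175
  shelf 3: 120 + 55 = 175
  shelf 4: 120 + 35 = 155
  shelf 5: 115 + 60 = 175
  shelf 6: 115 = 115
  shelf 7: 75 = 75
No arrangement into 6 shelves stays within capacity, so 7 is optimal.

7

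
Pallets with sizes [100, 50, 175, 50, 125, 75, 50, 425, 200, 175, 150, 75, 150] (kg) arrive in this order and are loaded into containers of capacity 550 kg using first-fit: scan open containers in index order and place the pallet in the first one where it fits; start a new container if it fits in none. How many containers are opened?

4

  100 → container 1 (new)  [load 100/550]
  50 → container 1  [load 150/550]
  175 → container 1  [load 325/550]
  50 → container 1  [load 375/550]
  125 → container 1  [load 500/550]
  75 → container 2 (new)  [load 75/550]
  50 → container 1  [load 550/550]
  425 → container 2  [load 500/550]
  200 → container 3 (new)  [load 200/550]
  175 → container 3  [load 375/550]
  150 → container 3  [load 525/550]
  75 → container 4 (new)  [load 75/550]
  150 → container 4  [load 225/550]
4 containers opened.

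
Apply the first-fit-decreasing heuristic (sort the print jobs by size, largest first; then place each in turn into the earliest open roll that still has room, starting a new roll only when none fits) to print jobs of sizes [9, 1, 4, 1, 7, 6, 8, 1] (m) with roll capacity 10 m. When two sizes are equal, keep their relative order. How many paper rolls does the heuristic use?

4

Sorted descending: 9, 8, 7, 6, 4, 1, 1, 1.
  9 → roll 1 (new)  [load 9/10]
  8 → roll 2 (new)  [load 8/10]
  7 → roll 3 (new)  [load 7/10]
  6 → roll 4 (new)  [load 6/10]
  4 → roll 4  [load 10/10]
  1 → roll 1  [load 10/10]
  1 → roll 2  [load 9/10]
  1 → roll 2  [load 10/10]
4 paper rolls opened.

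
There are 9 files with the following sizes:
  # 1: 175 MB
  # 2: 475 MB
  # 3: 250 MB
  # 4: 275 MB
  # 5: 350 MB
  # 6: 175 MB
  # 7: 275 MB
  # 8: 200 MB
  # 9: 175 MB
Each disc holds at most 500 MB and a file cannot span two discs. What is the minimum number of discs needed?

Total = 475 + 350 + 275 + 275 + 250 + 200 + 175 + 175 + 175 = 2350 MB.
Lower bound: ⌈2350/500⌉ = 5 discs.
A packing using 6 discs:
  disc 1: 475 = 475
  disc 2: 350 = 350
  disc 3: 275 + 200 = 475
  disc 4: 275 + 175 = 450
  disc 5: 250 + 175 = 425
  disc 6: 175 = 175
No arrangement into 5 discs stays within capacity, so 6 is optimal.

6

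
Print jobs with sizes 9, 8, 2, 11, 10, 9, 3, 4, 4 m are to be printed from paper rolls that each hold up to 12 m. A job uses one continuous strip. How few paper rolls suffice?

6

Total = 11 + 10 + 9 + 9 + 8 + 4 + 4 + 3 + 2 = 60 m.
Lower bound: ⌈60/12⌉ = 5 paper rolls.
A packing using 6 paper rolls:
  roll 1: 11 = 11
  roll 2: 10 + 2 = 12
  roll 3: 9 + 3 = 12
  roll 4: 9 = 9
  roll 5: 8 + 4 = 12
  roll 6: 4 = 4
No arrangement into 5 paper rolls stays within capacity, so 6 is optimal.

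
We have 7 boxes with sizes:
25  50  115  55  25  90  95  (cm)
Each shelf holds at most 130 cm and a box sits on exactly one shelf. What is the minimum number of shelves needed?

Total = 115 + 95 + 90 + 55 + 50 + 25 + 25 = 455 cm.
Lower bound: ⌈455/130⌉ = 4 shelves.
A packing using 4 shelves:
  shelf 1: 115 = 115
  shelf 2: 95 + 25 = 120
  shelf 3: 90 + 25 = 115
  shelf 4: 55 + 50 = 105
This matches the lower bound, so 4 is optimal.

4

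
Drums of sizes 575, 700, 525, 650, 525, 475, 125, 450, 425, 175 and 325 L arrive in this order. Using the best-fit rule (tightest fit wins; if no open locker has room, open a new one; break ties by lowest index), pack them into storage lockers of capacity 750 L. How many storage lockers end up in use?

  575 → locker 1 (new)  [load 575/750]
  700 → locker 2 (new)  [load 700/750]
  525 → locker 3 (new)  [load 525/750]
  650 → locker 4 (new)  [load 650/750]
  525 → locker 5 (new)  [load 525/750]
  475 → locker 6 (new)  [load 475/750]
  125 → locker 1  [load 700/750]
  450 → locker 7 (new)  [load 450/750]
  425 → locker 8 (new)  [load 425/750]
  175 → locker 3  [load 700/750]
  325 → locker 8  [load 750/750]
8 storage lockers opened.

8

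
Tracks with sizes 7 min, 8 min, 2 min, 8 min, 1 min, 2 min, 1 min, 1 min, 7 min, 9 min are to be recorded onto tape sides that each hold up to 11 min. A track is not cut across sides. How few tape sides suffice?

Total = 9 + 8 + 8 + 7 + 7 + 2 + 2 + 1 + 1 + 1 = 46 min.
Lower bound: ⌈46/11⌉ = 5 tape sides.
A packing using 5 tape sides:
  side 1: 9 + 2 = 11
  side 2: 8 + 2 + 1 = 11
  side 3: 8 + 1 + 1 = 10
  side 4: 7 = 7
  side 5: 7 = 7
This matches the lower bound, so 5 is optimal.

5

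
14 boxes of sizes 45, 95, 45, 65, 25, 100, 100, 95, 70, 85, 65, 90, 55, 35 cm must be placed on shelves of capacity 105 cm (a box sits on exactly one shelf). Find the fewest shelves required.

11

Total = 100 + 100 + 95 + 95 + 90 + 85 + 70 + 65 + 65 + 55 + 45 + 45 + 35 + 25 = 970 cm.
Lower bound: ⌈970/105⌉ = 10 shelves.
A packing using 11 shelves:
  shelf 1: 100 = 100
  shelf 2: 100 = 100
  shelf 3: 95 = 95
  shelf 4: 95 = 95
  shelf 5: 90 = 90
  shelf 6: 85 = 85
  shelf 7: 70 + 35 = 105
  shelf 8: 65 + 25 = 90
  shelf 9: 65 = 65
  shelf 10: 55 + 45 = 100
  shelf 11: 45 = 45
No arrangement into 10 shelves stays within capacity, so 11 is optimal.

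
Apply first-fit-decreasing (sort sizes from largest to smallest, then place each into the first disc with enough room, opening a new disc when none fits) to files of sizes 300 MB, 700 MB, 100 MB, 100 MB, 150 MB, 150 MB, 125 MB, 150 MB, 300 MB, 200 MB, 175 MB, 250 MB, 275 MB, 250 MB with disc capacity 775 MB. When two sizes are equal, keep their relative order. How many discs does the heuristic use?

5

Sorted descending: 700, 300, 300, 275, 250, 250, 200, 175, 150, 150, 150, 125, 100, 100.
  700 → disc 1 (new)  [load 700/775]
  300 → disc 2 (new)  [load 300/775]
  300 → disc 2  [load 600/775]
  275 → disc 3 (new)  [load 275/775]
  250 → disc 3  [load 525/775]
  250 → disc 3  [load 775/775]
  200 → disc 4 (new)  [load 200/775]
  175 → disc 2  [load 775/775]
  150 → disc 4  [load 350/775]
  150 → disc 4  [load 500/775]
  150 → disc 4  [load 650/775]
  125 → disc 4  [load 775/775]
  100 → disc 5 (new)  [load 100/775]
  100 → disc 5  [load 200/775]
5 discs opened.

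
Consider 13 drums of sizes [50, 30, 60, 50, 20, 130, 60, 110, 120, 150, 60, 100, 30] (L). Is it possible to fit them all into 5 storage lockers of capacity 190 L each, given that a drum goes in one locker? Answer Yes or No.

No

Total = 970 L; ⌈970/190⌉ = 6.
At least 6 storage lockers are required, but only 5 are allowed.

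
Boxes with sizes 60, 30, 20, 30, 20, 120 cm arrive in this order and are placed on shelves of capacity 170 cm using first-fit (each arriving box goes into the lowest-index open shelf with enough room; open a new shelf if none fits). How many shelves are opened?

  60 → shelf 1 (new)  [load 60/170]
  30 → shelf 1  [load 90/170]
  20 → shelf 1  [load 110/170]
  30 → shelf 1  [load 140/170]
  20 → shelf 1  [load 160/170]
  120 → shelf 2 (new)  [load 120/170]
2 shelves opened.

2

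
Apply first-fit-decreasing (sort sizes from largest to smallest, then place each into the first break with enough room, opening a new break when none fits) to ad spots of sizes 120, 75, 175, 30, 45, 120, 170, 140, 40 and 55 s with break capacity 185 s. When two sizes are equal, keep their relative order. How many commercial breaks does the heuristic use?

Sorted descending: 175, 170, 140, 120, 120, 75, 55, 45, 40, 30.
  175 → break 1 (new)  [load 175/185]
  170 → break 2 (new)  [load 170/185]
  140 → break 3 (new)  [load 140/185]
  120 → break 4 (new)  [load 120/185]
  120 → break 5 (new)  [load 120/185]
  75 → break 6 (new)  [load 75/185]
  55 → break 4  [load 175/185]
  45 → break 3  [load 185/185]
  40 → break 5  [load 160/185]
  30 → break 6  [load 105/185]
6 commercial breaks opened.

6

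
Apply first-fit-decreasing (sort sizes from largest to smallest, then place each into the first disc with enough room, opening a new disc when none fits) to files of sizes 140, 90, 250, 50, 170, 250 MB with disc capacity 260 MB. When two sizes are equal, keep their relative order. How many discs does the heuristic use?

4

Sorted descending: 250, 250, 170, 140, 90, 50.
  250 → disc 1 (new)  [load 250/260]
  250 → disc 2 (new)  [load 250/260]
  170 → disc 3 (new)  [load 170/260]
  140 → disc 4 (new)  [load 140/260]
  90 → disc 3  [load 260/260]
  50 → disc 4  [load 190/260]
4 discs opened.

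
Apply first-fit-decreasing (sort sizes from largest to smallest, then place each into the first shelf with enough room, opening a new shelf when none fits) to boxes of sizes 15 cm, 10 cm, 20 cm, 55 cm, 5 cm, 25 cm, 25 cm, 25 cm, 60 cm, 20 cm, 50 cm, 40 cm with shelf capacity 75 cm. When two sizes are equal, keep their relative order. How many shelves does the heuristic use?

Sorted descending: 60, 55, 50, 40, 25, 25, 25, 20, 20, 15, 10, 5.
  60 → shelf 1 (new)  [load 60/75]
  55 → shelf 2 (new)  [load 55/75]
  50 → shelf 3 (new)  [load 50/75]
  40 → shelf 4 (new)  [load 40/75]
  25 → shelf 3  [load 75/75]
  25 → shelf 4  [load 65/75]
  25 → shelf 5 (new)  [load 25/75]
  20 → shelf 2  [load 75/75]
  20 → shelf 5  [load 45/75]
  15 → shelf 1  [load 75/75]
  10 → shelf 4  [load 75/75]
  5 → shelf 5  [load 50/75]
5 shelves opened.

5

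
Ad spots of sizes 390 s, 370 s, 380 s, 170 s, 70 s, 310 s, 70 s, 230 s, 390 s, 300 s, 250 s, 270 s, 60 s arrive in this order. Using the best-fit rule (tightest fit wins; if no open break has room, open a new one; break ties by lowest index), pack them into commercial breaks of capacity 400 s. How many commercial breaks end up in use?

10

  390 → break 1 (new)  [load 390/400]
  370 → break 2 (new)  [load 370/400]
  380 → break 3 (new)  [load 380/400]
  170 → break 4 (new)  [load 170/400]
  70 → break 4  [load 240/400]
  310 → break 5 (new)  [load 310/400]
  70 → break 5  [load 380/400]
  230 → break 6 (new)  [load 230/400]
  390 → break 7 (new)  [load 390/400]
  300 → break 8 (new)  [load 300/400]
  250 → break 9 (new)  [load 250/400]
  270 → break 10 (new)  [load 270/400]
  60 → break 8  [load 360/400]
10 commercial breaks opened.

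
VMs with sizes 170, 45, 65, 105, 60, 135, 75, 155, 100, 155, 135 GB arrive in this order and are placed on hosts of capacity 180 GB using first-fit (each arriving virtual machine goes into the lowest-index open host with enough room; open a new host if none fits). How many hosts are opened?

8

  170 → host 1 (new)  [load 170/180]
  45 → host 2 (new)  [load 45/180]
  65 → host 2  [load 110/180]
  105 → host 3 (new)  [load 105/180]
  60 → host 2  [load 170/180]
  135 → host 4 (new)  [load 135/180]
  75 → host 3  [load 180/180]
  155 → host 5 (new)  [load 155/180]
  100 → host 6 (new)  [load 100/180]
  155 → host 7 (new)  [load 155/180]
  135 → host 8 (new)  [load 135/180]
8 hosts opened.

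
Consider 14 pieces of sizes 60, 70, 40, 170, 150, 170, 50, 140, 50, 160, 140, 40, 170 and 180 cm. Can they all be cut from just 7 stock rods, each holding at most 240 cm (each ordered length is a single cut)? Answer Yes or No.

Total = 1590 cm; ⌈1590/240⌉ = 7.
8 pieces each exceed half the capacity and cannot share a stock rod, forcing at least 8 stock rods.
At least 8 stock rods are required, but only 7 are allowed.

No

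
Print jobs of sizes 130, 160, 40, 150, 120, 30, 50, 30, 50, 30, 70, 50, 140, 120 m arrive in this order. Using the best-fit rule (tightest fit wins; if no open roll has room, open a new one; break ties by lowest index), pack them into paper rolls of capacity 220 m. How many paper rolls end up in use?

6

  130 → roll 1 (new)  [load 130/220]
  160 → roll 2 (new)  [load 160/220]
  40 → roll 2  [load 200/220]
  150 → roll 3 (new)  [load 150/220]
  120 → roll 4 (new)  [load 120/220]
  30 → roll 3  [load 180/220]
  50 → roll 1  [load 180/220]
  30 → roll 1  [load 210/220]
  50 → roll 4  [load 170/220]
  30 → roll 3  [load 210/220]
  70 → roll 5 (new)  [load 70/220]
  50 → roll 4  [load 220/220]
  140 → roll 5  [load 210/220]
  120 → roll 6 (new)  [load 120/220]
6 paper rolls opened.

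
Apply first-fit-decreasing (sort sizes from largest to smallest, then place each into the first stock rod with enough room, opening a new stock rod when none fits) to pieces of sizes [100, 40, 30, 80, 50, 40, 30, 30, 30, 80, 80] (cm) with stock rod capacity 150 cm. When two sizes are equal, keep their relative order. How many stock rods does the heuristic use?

4

Sorted descending: 100, 80, 80, 80, 50, 40, 40, 30, 30, 30, 30.
  100 → stock rod 1 (new)  [load 100/150]
  80 → stock rod 2 (new)  [load 80/150]
  80 → stock rod 3 (new)  [load 80/150]
  80 → stock rod 4 (new)  [load 80/150]
  50 → stock rod 1  [load 150/150]
  40 → stock rod 2  [load 120/150]
  40 → stock rod 3  [load 120/150]
  30 → stock rod 2  [load 150/150]
  30 → stock rod 3  [load 150/150]
  30 → stock rod 4  [load 110/150]
  30 → stock rod 4  [load 140/150]
4 stock rods opened.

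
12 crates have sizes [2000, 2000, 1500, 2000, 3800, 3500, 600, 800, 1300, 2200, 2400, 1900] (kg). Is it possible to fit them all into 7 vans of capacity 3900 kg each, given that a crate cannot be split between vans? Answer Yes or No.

A valid assignment using 7 vans:
  van 1: 3800 = 3800
  van 2: 3500 = 3500
  van 3: 2400 + 1500 = 3900
  van 4: 2200 + 1300 = 3500
  van 5: 2000 + 1900 = 3900
  van 6: 2000 + 800 + 600 = 3400
  van 7: 2000 = 2000
Every load is within 3900 kg, so 7 vans suffice.

Yes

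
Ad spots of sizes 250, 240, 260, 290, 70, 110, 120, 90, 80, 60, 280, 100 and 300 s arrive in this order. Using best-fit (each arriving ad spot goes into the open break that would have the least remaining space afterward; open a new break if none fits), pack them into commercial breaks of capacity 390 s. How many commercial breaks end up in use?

  250 → break 1 (new)  [load 250/390]
  240 → break 2 (new)  [load 240/390]
  260 → break 3 (new)  [load 260/390]
  290 → break 4 (new)  [load 290/390]
  70 → break 4  [load 360/390]
  110 → break 3  [load 370/390]
  120 → break 1  [load 370/390]
  90 → break 2  [load 330/390]
  80 → break 5 (new)  [load 80/390]
  60 → break 2  [load 390/390]
  280 → break 5  [load 360/390]
  100 → break 6 (new)  [load 100/390]
  300 → break 7 (new)  [load 300/390]
7 commercial breaks opened.

7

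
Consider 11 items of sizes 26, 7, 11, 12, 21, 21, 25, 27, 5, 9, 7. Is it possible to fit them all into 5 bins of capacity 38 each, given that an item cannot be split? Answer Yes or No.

Yes

A valid assignment using 5 bins:
  bin 1: 27 + 11 = 38
  bin 2: 26 + 12 = 38
  bin 3: 25 + 9 = 34
  bin 4: 21 + 7 + 7 = 35
  bin 5: 21 + 5 = 26
Every load is within 38, so 5 bins suffice.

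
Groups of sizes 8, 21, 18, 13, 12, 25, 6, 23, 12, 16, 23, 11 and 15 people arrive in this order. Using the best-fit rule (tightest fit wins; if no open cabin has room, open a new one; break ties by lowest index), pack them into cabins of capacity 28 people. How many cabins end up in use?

8

  8 → cabin 1 (new)  [load 8/28]
  21 → cabin 2 (new)  [load 21/28]
  18 → cabin 1  [load 26/28]
  13 → cabin 3 (new)  [load 13/28]
  12 → cabin 3  [load 25/28]
  25 → cabin 4 (new)  [load 25/28]
  6 → cabin 2  [load 27/28]
  23 → cabin 5 (new)  [load 23/28]
  12 → cabin 6 (new)  [load 12/28]
  16 → cabin 6  [load 28/28]
  23 → cabin 7 (new)  [load 23/28]
  11 → cabin 8 (new)  [load 11/28]
  15 → cabin 8  [load 26/28]
8 cabins opened.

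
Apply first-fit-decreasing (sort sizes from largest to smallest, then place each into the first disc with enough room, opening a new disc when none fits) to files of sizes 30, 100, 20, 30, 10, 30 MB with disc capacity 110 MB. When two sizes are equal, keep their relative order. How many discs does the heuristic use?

Sorted descending: 100, 30, 30, 30, 20, 10.
  100 → disc 1 (new)  [load 100/110]
  30 → disc 2 (new)  [load 30/110]
  30 → disc 2  [load 60/110]
  30 → disc 2  [load 90/110]
  20 → disc 2  [load 110/110]
  10 → disc 1  [load 110/110]
2 discs opened.

2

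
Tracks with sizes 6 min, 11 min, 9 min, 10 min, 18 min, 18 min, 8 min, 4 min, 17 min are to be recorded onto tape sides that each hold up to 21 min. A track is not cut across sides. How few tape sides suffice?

Total = 18 + 18 + 17 + 11 + 10 + 9 + 8 + 6 + 4 = 101 min.
Lower bound: ⌈101/21⌉ = 5 tape sides.
A packing using 6 tape sides:
  side 1: 18 = 18
  side 2: 18 = 18
  side 3: 17 + 4 = 21
  side 4: 11 + 10 = 21
  side 5: 9 + 8 = 17
  side 6: 6 = 6
No arrangement into 5 tape sides stays within capacity, so 6 is optimal.

6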